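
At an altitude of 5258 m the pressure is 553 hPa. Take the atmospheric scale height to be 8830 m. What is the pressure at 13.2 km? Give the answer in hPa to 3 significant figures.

Between two levels, P₂ = P₁ exp(−Δz/H) with Δz = z₂ − z₁.
Δz = 13200 − 5258.0 = 7942.0 m; Δz/H = 7942.0/8830.0 = 0.89943.
P₂ = 553 × exp(−0.89943) = 553 × 0.40680 = 224.96 hPa.

P ≈ 225 hPa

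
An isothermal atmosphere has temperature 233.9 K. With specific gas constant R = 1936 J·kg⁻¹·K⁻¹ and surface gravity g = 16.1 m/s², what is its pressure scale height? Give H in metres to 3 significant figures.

The scale height of an isothermal atmosphere is H = RT/g.
H = 1936 × 233.9 / 16.1 = 452830/16.1 = 28126 m.

H ≈ 28100 m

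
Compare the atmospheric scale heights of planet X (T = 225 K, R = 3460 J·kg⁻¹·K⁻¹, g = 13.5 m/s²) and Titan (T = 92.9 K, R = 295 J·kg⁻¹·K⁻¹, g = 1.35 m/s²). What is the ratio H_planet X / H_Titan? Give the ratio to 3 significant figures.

H_planet X/H_Titan ≈ 2.84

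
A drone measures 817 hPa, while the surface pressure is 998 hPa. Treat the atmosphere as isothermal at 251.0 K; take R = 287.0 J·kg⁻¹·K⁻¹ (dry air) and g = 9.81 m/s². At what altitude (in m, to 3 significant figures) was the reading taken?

Scale height: H = RT/g = 287.0 × 251.0 / 9.81 = 7343.2 m.
Invert the barometric formula: z = H ln(P₀/P).
P₀/P = 998/817 = 1.2215; ln(1.2215) = 0.20008.
z = 7343.2 × 0.20008 = 1469.2 m.

z ≈ 1470 m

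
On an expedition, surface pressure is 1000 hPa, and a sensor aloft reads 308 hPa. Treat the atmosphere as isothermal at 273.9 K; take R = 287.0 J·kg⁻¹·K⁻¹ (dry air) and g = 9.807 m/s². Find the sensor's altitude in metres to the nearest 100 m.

z ≈ 9400 m

Scale height: H = RT/g = 287.0 × 273.9 / 9.807 = 8015.6 m.
Invert the barometric formula: z = H ln(P₀/P).
P₀/P = 1000/308 = 3.2468; ln(3.2468) = 1.1777.
z = 8015.6 × 1.1777 = 9440.0 m.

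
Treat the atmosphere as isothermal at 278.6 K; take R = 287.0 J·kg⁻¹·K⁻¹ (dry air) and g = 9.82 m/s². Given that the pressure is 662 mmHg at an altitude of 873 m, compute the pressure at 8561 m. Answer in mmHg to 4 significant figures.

P ≈ 257.5 mmHg

Scale height: H = RT/g = 287.0 × 278.6 / 9.82 = 8142.4 m.
Between two levels, P₂ = P₁ exp(−Δz/H) with Δz = z₂ − z₁.
Δz = 8561.0 − 873.00 = 7688.0 m; Δz/H = 7688.0/8142.4 = 0.94419.
P₂ = 662 × exp(−0.94419) = 662 × 0.38899 = 257.51 mmHg.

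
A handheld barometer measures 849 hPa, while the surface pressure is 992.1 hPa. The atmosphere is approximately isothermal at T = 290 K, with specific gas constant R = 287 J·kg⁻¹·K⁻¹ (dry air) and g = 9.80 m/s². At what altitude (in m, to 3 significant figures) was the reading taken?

z ≈ 1320 m

Scale height: H = RT/g = 287 × 290 / 9.80 = 8492.9 m.
Invert the barometric formula: z = H ln(P₀/P).
P₀/P = 992.1/849 = 1.1686; ln(1.1686) = 0.15581.
z = 8492.9 × 0.15581 = 1323.3 m.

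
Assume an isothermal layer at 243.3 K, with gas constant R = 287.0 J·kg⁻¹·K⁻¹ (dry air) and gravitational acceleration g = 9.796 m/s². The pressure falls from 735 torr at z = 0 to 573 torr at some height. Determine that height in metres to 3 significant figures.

z ≈ 1770 m

Scale height: H = RT/g = 287.0 × 243.3 / 9.796 = 7128.1 m.
Invert the barometric formula: z = H ln(P₀/P).
P₀/P = 735/573 = 1.2827; ln(1.2827) = 0.24897.
z = 7128.1 × 0.24897 = 1774.7 m.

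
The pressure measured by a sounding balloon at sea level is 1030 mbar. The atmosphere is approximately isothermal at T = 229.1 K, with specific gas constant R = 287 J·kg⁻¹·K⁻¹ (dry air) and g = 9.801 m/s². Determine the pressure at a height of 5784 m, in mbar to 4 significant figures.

P ≈ 434.9 mbar

Scale height: H = RT/g = 287 × 229.1 / 9.801 = 6708.7 m.
Barometric formula: P = P₀ exp(−z/H).
z/H = 5784.0/6708.7 = 0.86216; exp(−0.86216) = 0.42225.
P = 1030 × 0.42225 = 434.92 mbar.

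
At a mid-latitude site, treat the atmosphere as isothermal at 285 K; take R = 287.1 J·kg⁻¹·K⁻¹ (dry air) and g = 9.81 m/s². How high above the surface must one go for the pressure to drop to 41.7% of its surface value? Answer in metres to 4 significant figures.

z ≈ 7295 m

Scale height: H = RT/g = 287.1 × 285 / 9.81 = 8340.8 m.
Set P/P₀ = exp(−z/H) = 0.417, so z = −H ln(0.417).
−ln(0.417) = 0.87467; z = 8340.8 × 0.87467 = 7295.4 m.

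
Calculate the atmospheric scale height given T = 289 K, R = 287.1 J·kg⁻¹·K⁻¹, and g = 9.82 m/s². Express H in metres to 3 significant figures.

H ≈ 8450 m

The scale height of an isothermal atmosphere is H = RT/g.
H = 287.1 × 289 / 9.82 = 82972/9.82 = 8449.3 m.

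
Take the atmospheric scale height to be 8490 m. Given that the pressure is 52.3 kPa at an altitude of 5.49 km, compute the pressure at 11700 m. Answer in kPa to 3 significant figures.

P ≈ 25.2 kPa

Between two levels, P₂ = P₁ exp(−Δz/H) with Δz = z₂ − z₁.
Δz = 11700 − 5490.0 = 6210.0 m; Δz/H = 6210.0/8490.0 = 0.73145.
P₂ = 52.3 × exp(−0.73145) = 52.3 × 0.48121 = 25.167 kPa.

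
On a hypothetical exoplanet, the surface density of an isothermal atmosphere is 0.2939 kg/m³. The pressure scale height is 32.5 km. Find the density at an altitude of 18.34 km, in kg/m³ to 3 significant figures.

In an isothermal atmosphere, density decays like pressure: ρ = ρ₀ exp(−z/H).
z/H = 18340/32500 = 0.56431; exp(−0.56431) = 0.56875.
ρ = 0.2939 × 0.56875 = 0.16716 kg/m³.

ρ ≈ 0.167 kg/m³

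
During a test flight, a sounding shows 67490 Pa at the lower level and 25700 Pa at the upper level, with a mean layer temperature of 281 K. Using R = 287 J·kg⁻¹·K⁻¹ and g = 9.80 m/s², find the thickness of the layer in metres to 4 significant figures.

Δz ≈ 7945 m

Hypsometric equation: Δz = (R T̄/g) ln(P₁/P₂).
R T̄/g = 287 × 281 / 9.80 = 8229.3 m.
ln(67490/25700) = ln(2.6261) = 0.96550.
Δz = 8229.3 × 0.96550 = 7945.4 m.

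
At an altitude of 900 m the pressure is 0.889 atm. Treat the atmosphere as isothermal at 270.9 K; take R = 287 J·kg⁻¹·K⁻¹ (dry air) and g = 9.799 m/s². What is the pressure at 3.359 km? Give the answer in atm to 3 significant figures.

Scale height: H = RT/g = 287 × 270.9 / 9.799 = 7934.3 m.
Between two levels, P₂ = P₁ exp(−Δz/H) with Δz = z₂ − z₁.
Δz = 3359.0 − 900.00 = 2459.0 m; Δz/H = 2459.0/7934.3 = 0.30992.
P₂ = 0.889 × exp(−0.30992) = 0.889 × 0.73351 = 0.65209 atm.

P ≈ 0.652 atm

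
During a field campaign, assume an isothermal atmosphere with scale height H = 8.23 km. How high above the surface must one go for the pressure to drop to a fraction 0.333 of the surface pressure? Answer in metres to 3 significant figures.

z ≈ 9050 m

Set P/P₀ = exp(−z/H) = 0.333, so z = −H ln(0.333).
−ln(0.333) = 1.0996; z = 8230.0 × 1.0996 = 9049.7 m.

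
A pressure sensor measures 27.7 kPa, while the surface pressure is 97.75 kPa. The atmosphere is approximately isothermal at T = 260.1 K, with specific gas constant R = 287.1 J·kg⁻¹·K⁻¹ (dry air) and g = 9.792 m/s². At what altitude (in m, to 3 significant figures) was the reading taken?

z ≈ 9620 m

Scale height: H = RT/g = 287.1 × 260.1 / 9.792 = 7626.1 m.
Invert the barometric formula: z = H ln(P₀/P).
P₀/P = 97.75/27.7 = 3.5289; ln(3.5289) = 1.2610.
z = 7626.1 × 1.2610 = 9616.5 m.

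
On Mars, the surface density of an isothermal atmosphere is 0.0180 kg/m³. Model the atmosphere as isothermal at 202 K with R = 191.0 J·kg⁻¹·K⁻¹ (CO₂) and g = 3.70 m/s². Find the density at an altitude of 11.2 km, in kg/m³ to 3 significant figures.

ρ ≈ 0.00615 kg/m³

Scale height: H = RT/g = 191.0 × 202 / 3.70 = 10428 m.
In an isothermal atmosphere, density decays like pressure: ρ = ρ₀ exp(−z/H).
z/H = 11200/10428 = 1.0740; exp(−1.0740) = 0.34164.
ρ = 0.0180 × 0.34164 = 0.0061495 kg/m³.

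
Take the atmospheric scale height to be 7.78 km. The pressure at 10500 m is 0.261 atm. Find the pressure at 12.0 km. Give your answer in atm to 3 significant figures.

P ≈ 0.215 atm

Between two levels, P₂ = P₁ exp(−Δz/H) with Δz = z₂ − z₁.
Δz = 12000 − 10500 = 1500.0 m; Δz/H = 1500.0/7780.0 = 0.19280.
P₂ = 0.261 × exp(−0.19280) = 0.261 × 0.82465 = 0.21523 atm.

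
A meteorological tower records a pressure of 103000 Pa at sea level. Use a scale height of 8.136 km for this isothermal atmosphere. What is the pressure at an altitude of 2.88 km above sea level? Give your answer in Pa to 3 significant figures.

Barometric formula: P = P₀ exp(−z/H).
z/H = 2880.0/8136.0 = 0.35398; exp(−0.35398) = 0.70189.
P = 103000 × 0.70189 = 72295 Pa.

P ≈ 72300 Pa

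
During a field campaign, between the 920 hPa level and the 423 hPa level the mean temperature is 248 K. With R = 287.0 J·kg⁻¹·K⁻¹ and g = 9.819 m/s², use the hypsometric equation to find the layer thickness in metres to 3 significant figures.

Δz ≈ 5630 m

Hypsometric equation: Δz = (R T̄/g) ln(P₁/P₂).
R T̄/g = 287.0 × 248 / 9.819 = 7248.8 m.
ln(920/423) = ln(2.1749) = 0.77698.
Δz = 7248.8 × 0.77698 = 5632.2 m.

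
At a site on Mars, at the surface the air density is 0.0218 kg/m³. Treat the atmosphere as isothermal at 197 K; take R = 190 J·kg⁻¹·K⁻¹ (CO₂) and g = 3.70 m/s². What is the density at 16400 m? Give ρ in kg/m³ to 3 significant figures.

Scale height: H = RT/g = 190 × 197 / 3.70 = 10116 m.
In an isothermal atmosphere, density decays like pressure: ρ = ρ₀ exp(−z/H).
z/H = 16400/10116 = 1.6212; exp(−1.6212) = 0.19766.
ρ = 0.0218 × 0.19766 = 0.0043090 kg/m³.

ρ ≈ 0.00431 kg/m³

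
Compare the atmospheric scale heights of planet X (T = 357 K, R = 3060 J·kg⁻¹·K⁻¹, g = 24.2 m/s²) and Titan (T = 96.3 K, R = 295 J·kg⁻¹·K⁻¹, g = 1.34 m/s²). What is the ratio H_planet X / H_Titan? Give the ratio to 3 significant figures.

H_planet X/H_Titan ≈ 2.13

H = RT/g for each body.
H_planet X = 3060 × 357 / 24.2 = 45141 m.
H_Titan = 295 × 96.3 / 1.34 = 21200 m.
H_planet X/H_Titan = 45141/21200 = 2.1293.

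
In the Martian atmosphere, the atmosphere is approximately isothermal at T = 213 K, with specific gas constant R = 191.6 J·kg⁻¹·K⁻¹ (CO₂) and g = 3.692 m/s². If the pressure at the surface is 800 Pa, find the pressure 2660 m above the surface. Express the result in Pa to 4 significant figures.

P ≈ 628.9 Pa

Scale height: H = RT/g = 191.6 × 213 / 3.692 = 11054 m.
Barometric formula: P = P₀ exp(−z/H).
z/H = 2660.0/11054 = 0.24064; exp(−0.24064) = 0.78612.
P = 800 × 0.78612 = 628.90 Pa.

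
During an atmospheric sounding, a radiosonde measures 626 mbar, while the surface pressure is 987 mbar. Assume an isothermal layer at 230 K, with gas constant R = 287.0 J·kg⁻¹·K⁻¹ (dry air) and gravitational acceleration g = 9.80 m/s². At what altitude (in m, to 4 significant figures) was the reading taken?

Scale height: H = RT/g = 287.0 × 230 / 9.80 = 6735.7 m.
Invert the barometric formula: z = H ln(P₀/P).
P₀/P = 987/626 = 1.5767; ln(1.5767) = 0.45533.
z = 6735.7 × 0.45533 = 3067.0 m.

z ≈ 3067 m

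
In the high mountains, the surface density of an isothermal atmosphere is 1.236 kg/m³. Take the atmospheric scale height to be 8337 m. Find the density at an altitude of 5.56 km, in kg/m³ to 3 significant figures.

ρ ≈ 0.634 kg/m³

In an isothermal atmosphere, density decays like pressure: ρ = ρ₀ exp(−z/H).
z/H = 5560.0/8337.0 = 0.66691; exp(−0.66691) = 0.51329.
ρ = 1.236 × 0.51329 = 0.63443 kg/m³.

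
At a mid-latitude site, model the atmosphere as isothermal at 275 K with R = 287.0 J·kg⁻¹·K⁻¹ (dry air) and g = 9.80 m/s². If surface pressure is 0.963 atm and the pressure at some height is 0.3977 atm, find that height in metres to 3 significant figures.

z ≈ 7120 m

Scale height: H = RT/g = 287.0 × 275 / 9.80 = 8053.6 m.
Invert the barometric formula: z = H ln(P₀/P).
P₀/P = 0.963/0.3977 = 2.4214; ln(2.4214) = 0.88435.
z = 8053.6 × 0.88435 = 7122.2 m.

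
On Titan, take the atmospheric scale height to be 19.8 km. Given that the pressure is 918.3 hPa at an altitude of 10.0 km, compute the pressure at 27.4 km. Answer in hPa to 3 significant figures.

Between two levels, P₂ = P₁ exp(−Δz/H) with Δz = z₂ − z₁.
Δz = 27400 − 10000 = 17400 m; Δz/H = 17400/19800 = 0.87879.
P₂ = 918.3 × exp(−0.87879) = 918.3 × 0.41529 = 381.36 hPa.

P ≈ 381 hPa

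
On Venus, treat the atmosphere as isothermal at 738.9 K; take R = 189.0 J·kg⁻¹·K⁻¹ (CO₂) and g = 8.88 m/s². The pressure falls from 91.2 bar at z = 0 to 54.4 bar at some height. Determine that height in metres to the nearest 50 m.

Scale height: H = RT/g = 189.0 × 738.9 / 8.88 = 15727 m.
Invert the barometric formula: z = H ln(P₀/P).
P₀/P = 91.2/54.4 = 1.6765; ln(1.6765) = 0.51671.
z = 15727 × 0.51671 = 8126.3 m.

z ≈ 8150 m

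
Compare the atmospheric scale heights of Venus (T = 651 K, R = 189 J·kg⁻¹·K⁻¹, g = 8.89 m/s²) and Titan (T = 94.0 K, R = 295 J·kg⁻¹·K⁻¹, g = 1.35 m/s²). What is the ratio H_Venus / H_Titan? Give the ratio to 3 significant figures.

H = RT/g for each body.
H_Venus = 189 × 651 / 8.89 = 13840 m.
H_Titan = 295 × 94.0 / 1.35 = 20541 m.
H_Venus/H_Titan = 13840/20541 = 0.67377.

H_Venus/H_Titan ≈ 0.674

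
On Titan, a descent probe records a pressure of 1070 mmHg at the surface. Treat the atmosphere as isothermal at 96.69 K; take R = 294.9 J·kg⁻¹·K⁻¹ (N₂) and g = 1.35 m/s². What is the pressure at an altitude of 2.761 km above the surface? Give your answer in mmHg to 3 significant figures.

Scale height: H = RT/g = 294.9 × 96.69 / 1.35 = 21121 m.
Barometric formula: P = P₀ exp(−z/H).
z/H = 2761.0/21121 = 0.13072; exp(−0.13072) = 0.87746.
P = 1070 × 0.87746 = 938.88 mmHg.

P ≈ 939 mmHg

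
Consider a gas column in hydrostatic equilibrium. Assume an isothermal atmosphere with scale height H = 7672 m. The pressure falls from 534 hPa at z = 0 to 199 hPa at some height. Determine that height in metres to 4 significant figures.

Invert the barometric formula: z = H ln(P₀/P).
P₀/P = 534/199 = 2.6834; ln(2.6834) = 0.98708.
z = 7672.0 × 0.98708 = 7572.9 m.

z ≈ 7573 m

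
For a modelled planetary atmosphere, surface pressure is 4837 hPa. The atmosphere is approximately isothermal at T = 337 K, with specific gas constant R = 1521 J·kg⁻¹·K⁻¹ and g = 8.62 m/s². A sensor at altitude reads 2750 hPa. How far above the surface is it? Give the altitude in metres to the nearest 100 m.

z ≈ 33600 m

Scale height: H = RT/g = 1521 × 337 / 8.62 = 59464 m.
Invert the barometric formula: z = H ln(P₀/P).
P₀/P = 4837/2750 = 1.7589; ln(1.7589) = 0.56469.
z = 59464 × 0.56469 = 33579 m.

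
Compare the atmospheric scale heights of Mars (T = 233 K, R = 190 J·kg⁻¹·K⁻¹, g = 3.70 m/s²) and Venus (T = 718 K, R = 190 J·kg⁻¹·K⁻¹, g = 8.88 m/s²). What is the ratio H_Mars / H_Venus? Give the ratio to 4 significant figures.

H_Mars/H_Venus ≈ 0.7788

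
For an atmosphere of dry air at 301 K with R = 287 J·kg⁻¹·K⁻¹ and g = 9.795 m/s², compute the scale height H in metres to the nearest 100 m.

H ≈ 8800 m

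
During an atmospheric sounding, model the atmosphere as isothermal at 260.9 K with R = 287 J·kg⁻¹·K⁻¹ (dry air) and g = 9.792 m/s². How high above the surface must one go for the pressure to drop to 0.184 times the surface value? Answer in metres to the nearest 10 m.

z ≈ 12940 m

Scale height: H = RT/g = 287 × 260.9 / 9.792 = 7646.9 m.
Set P/P₀ = exp(−z/H) = 0.184, so z = −H ln(0.184).
−ln(0.184) = 1.6928; z = 7646.9 × 1.6928 = 12945 m.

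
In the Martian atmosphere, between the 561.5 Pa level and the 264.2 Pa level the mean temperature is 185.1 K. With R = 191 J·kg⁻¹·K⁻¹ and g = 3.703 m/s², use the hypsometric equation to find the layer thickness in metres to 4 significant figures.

Hypsometric equation: Δz = (R T̄/g) ln(P₁/P₂).
R T̄/g = 191 × 185.1 / 3.703 = 9547.4 m.
ln(561.5/264.2) = ln(2.1253) = 0.75391.
Δz = 9547.4 × 0.75391 = 7197.9 m.

Δz ≈ 7198 m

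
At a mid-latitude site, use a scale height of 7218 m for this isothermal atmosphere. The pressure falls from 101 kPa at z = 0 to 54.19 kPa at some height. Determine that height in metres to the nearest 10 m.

Invert the barometric formula: z = H ln(P₀/P).
P₀/P = 101/54.19 = 1.8638; ln(1.8638) = 0.62262.
z = 7218.0 × 0.62262 = 4494.1 m.

z ≈ 4490 m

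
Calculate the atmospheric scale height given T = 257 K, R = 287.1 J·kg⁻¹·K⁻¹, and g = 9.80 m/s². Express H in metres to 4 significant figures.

The scale height of an isothermal atmosphere is H = RT/g.
H = 287.1 × 257 / 9.80 = 73785/9.80 = 7529.1 m.

H ≈ 7529 m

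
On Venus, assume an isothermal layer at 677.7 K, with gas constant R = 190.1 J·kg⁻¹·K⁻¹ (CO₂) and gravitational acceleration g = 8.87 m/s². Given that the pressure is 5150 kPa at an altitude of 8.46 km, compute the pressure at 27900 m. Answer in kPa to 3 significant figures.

Scale height: H = RT/g = 190.1 × 677.7 / 8.87 = 14524 m.
Between two levels, P₂ = P₁ exp(−Δz/H) with Δz = z₂ − z₁.
Δz = 27900 − 8460.0 = 19440 m; Δz/H = 19440/14524 = 1.3385.
P₂ = 5150 × exp(−1.3385) = 5150 × 0.26224 = 1350.5 kPa.

P ≈ 1350 kPa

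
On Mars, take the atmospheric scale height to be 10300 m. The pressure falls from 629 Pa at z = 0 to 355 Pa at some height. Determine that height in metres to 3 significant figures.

z ≈ 5890 m

Invert the barometric formula: z = H ln(P₀/P).
P₀/P = 629/355 = 1.7718; ln(1.7718) = 0.57200.
z = 10300 × 0.57200 = 5891.6 m.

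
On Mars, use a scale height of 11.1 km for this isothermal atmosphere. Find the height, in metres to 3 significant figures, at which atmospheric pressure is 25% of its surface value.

z ≈ 15400 m

Set P/P₀ = exp(−z/H) = 0.25, so z = −H ln(0.25).
−ln(0.25) = 1.3863; z = 11100 × 1.3863 = 15388 m.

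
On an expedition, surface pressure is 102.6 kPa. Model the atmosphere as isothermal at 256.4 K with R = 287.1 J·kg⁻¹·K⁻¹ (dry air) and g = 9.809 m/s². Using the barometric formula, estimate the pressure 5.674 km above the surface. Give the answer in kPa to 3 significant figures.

Scale height: H = RT/g = 287.1 × 256.4 / 9.809 = 7504.6 m.
Barometric formula: P = P₀ exp(−z/H).
z/H = 5674.0/7504.6 = 0.75607; exp(−0.75607) = 0.46951.
P = 102.6 × 0.46951 = 48.172 kPa.

P ≈ 48.2 kPa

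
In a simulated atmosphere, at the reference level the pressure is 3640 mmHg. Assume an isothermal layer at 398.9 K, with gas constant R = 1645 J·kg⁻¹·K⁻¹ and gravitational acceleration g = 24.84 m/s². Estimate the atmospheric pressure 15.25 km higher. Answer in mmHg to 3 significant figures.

P ≈ 2040 mmHg

Scale height: H = RT/g = 1645 × 398.9 / 24.84 = 26417 m.
Barometric formula: P = P₀ exp(−z/H).
z/H = 15250/26417 = 0.57728; exp(−0.57728) = 0.56142.
P = 3640 × 0.56142 = 2043.6 mmHg.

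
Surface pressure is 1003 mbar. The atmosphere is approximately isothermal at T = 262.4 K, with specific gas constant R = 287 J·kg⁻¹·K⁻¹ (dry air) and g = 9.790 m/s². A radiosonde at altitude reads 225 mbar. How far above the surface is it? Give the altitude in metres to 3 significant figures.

z ≈ 11500 m

Scale height: H = RT/g = 287 × 262.4 / 9.790 = 7692.4 m.
Invert the barometric formula: z = H ln(P₀/P).
P₀/P = 1003/225 = 4.4578; ln(4.4578) = 1.4947.
z = 7692.4 × 1.4947 = 11498 m.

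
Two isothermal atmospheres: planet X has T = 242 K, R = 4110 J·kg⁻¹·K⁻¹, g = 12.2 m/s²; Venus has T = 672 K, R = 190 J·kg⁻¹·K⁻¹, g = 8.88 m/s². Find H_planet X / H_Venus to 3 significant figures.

H_planet X/H_Venus ≈ 5.67

H = RT/g for each body.
H_planet X = 4110 × 242 / 12.2 = 81526 m.
H_Venus = 190 × 672 / 8.88 = 14378 m.
H_planet X/H_Venus = 81526/14378 = 5.6702.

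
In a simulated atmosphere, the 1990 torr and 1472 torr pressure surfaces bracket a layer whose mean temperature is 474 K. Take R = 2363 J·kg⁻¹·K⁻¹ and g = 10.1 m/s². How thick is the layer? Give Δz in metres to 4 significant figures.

Δz ≈ 33440 m

Hypsometric equation: Δz = (R T̄/g) ln(P₁/P₂).
R T̄/g = 2363 × 474 / 10.1 = 110900 m.
ln(1990/1472) = ln(1.3519) = 0.30151.
Δz = 110900 × 0.30151 = 33437 m.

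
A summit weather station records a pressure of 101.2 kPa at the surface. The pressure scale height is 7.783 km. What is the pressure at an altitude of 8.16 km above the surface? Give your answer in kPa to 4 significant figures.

Barometric formula: P = P₀ exp(−z/H).
z/H = 8160.0/7783.0 = 1.0484; exp(−1.0484) = 0.35050.
P = 101.2 × 0.35050 = 35.471 kPa.

P ≈ 35.47 kPa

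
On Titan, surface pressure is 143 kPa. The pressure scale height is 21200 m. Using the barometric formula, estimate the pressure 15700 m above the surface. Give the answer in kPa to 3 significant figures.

Barometric formula: P = P₀ exp(−z/H).
z/H = 15700/21200 = 0.74057; exp(−0.74057) = 0.47684.
P = 143 × 0.47684 = 68.188 kPa.

P ≈ 68.2 kPa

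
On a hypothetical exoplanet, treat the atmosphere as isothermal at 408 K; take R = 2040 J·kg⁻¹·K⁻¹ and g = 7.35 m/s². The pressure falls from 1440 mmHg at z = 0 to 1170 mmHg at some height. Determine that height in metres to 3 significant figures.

Scale height: H = RT/g = 2040 × 408 / 7.35 = 113240 m.
Invert the barometric formula: z = H ln(P₀/P).
P₀/P = 1440/1170 = 1.2308; ln(1.2308) = 0.20766.
z = 113240 × 0.20766 = 23515 m.

z ≈ 23500 m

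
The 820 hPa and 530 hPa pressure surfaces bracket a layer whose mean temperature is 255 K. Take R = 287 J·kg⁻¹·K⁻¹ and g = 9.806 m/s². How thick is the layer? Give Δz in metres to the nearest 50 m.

Hypsometric equation: Δz = (R T̄/g) ln(P₁/P₂).
R T̄/g = 287 × 255 / 9.806 = 7463.3 m.
ln(820/530) = ln(1.5472) = 0.43645.
Δz = 7463.3 × 0.43645 = 3257.4 m.

Δz ≈ 3250 m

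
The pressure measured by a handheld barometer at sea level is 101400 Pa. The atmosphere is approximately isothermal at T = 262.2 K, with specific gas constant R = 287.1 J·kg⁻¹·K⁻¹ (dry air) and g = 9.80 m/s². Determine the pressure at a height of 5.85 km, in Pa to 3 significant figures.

P ≈ 47300 Pa

Scale height: H = RT/g = 287.1 × 262.2 / 9.80 = 7681.4 m.
Barometric formula: P = P₀ exp(−z/H).
z/H = 5850.0/7681.4 = 0.76158; exp(−0.76158) = 0.46693.
P = 101400 × 0.46693 = 47347 Pa.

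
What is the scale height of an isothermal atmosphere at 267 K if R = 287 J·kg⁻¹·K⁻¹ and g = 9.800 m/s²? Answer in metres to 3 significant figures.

The scale height of an isothermal atmosphere is H = RT/g.
H = 287 × 267 / 9.800 = 76629/9.800 = 7819.3 m.

H ≈ 7820 m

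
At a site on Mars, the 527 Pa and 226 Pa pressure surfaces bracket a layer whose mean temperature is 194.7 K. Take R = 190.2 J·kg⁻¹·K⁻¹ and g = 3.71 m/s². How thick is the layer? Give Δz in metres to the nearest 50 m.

Hypsometric equation: Δz = (R T̄/g) ln(P₁/P₂).
R T̄/g = 190.2 × 194.7 / 3.71 = 9981.7 m.
ln(527/226) = ln(2.3319) = 0.84668.
Δz = 9981.7 × 0.84668 = 8451.3 m.

Δz ≈ 8450 m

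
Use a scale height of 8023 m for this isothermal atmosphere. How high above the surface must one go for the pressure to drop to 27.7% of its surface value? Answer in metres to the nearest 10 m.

Set P/P₀ = exp(−z/H) = 0.277, so z = −H ln(0.277).
−ln(0.277) = 1.2837; z = 8023.0 × 1.2837 = 10299 m.

z ≈ 10300 m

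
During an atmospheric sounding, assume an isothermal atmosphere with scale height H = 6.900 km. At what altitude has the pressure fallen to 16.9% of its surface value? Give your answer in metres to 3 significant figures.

Set P/P₀ = exp(−z/H) = 0.169, so z = −H ln(0.169).
−ln(0.169) = 1.7779; z = 6900.0 × 1.7779 = 12268 m.

z ≈ 12300 m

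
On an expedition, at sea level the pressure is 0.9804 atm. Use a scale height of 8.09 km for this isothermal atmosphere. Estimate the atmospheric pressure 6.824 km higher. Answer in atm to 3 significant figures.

P ≈ 0.422 atm

Barometric formula: P = P₀ exp(−z/H).
z/H = 6824.0/8090.0 = 0.84351; exp(−0.84351) = 0.43020.
P = 0.9804 × 0.43020 = 0.42177 atm.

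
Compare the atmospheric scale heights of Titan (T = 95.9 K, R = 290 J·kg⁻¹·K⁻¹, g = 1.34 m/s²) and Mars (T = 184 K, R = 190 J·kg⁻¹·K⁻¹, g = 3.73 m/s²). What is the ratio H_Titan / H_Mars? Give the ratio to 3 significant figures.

H_Titan/H_Mars ≈ 2.21

H = RT/g for each body.
H_Titan = 290 × 95.9 / 1.34 = 20754 m.
H_Mars = 190 × 184 / 3.73 = 9372.7 m.
H_Titan/H_Mars = 20754/9372.7 = 2.2143.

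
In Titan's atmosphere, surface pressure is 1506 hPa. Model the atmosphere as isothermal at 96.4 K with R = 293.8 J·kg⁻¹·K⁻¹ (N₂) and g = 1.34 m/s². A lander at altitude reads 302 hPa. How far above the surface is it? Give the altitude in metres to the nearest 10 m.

z ≈ 33960 m

Scale height: H = RT/g = 293.8 × 96.4 / 1.34 = 21136 m.
Invert the barometric formula: z = H ln(P₀/P).
P₀/P = 1506/302 = 4.9868; ln(4.9868) = 1.6068.
z = 21136 × 1.6068 = 33961 m.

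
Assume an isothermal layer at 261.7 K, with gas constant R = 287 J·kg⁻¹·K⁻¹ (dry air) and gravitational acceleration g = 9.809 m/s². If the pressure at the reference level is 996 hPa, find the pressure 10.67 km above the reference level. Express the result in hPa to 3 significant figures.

Scale height: H = RT/g = 287 × 261.7 / 9.809 = 7657.0 m.
Barometric formula: P = P₀ exp(−z/H).
z/H = 10670/7657.0 = 1.3935; exp(−1.3935) = 0.24821.
P = 996 × 0.24821 = 247.22 hPa.

P ≈ 247 hPa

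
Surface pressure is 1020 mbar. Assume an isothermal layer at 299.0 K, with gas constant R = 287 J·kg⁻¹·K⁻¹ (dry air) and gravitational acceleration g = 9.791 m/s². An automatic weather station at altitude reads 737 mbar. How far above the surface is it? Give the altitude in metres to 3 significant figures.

z ≈ 2850 m

Scale height: H = RT/g = 287 × 299.0 / 9.791 = 8764.5 m.
Invert the barometric formula: z = H ln(P₀/P).
P₀/P = 1020/737 = 1.3840; ln(1.3840) = 0.32498.
z = 8764.5 × 0.32498 = 2848.3 m.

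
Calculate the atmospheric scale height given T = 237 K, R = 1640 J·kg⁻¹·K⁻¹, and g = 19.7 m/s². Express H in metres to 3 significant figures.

H ≈ 19700 m

The scale height of an isothermal atmosphere is H = RT/g.
H = 1640 × 237 / 19.7 = 388680/19.7 = 19730 m.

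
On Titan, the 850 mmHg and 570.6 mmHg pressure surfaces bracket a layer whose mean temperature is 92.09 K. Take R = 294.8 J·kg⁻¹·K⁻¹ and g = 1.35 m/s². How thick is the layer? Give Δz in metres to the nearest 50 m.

Δz ≈ 8000 m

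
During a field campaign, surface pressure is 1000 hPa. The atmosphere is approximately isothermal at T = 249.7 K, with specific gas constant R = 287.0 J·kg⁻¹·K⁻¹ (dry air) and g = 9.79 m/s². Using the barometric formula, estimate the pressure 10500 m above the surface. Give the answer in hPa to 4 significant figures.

P ≈ 238.3 hPa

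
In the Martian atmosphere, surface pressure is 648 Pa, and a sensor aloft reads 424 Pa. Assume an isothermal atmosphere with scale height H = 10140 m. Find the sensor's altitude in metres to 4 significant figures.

z ≈ 4301 m

Invert the barometric formula: z = H ln(P₀/P).
P₀/P = 648/424 = 1.5283; ln(1.5283) = 0.42416.
z = 10140 × 0.42416 = 4301.0 m.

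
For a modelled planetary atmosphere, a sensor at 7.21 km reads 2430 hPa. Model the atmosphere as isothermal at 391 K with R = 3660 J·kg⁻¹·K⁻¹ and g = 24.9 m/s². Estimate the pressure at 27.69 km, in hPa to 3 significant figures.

Scale height: H = RT/g = 3660 × 391 / 24.9 = 57472 m.
Between two levels, P₂ = P₁ exp(−Δz/H) with Δz = z₂ − z₁.
Δz = 27690 − 7210.0 = 20480 m; Δz/H = 20480/57472 = 0.35635.
P₂ = 2430 × exp(−0.35635) = 2430 × 0.70023 = 1701.6 hPa.

P ≈ 1700 hPa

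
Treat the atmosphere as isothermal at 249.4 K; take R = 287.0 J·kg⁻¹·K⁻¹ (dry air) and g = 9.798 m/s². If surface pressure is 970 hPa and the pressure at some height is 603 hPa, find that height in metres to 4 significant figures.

Scale height: H = RT/g = 287.0 × 249.4 / 9.798 = 7305.3 m.
Invert the barometric formula: z = H ln(P₀/P).
P₀/P = 970/603 = 1.6086; ln(1.6086) = 0.47536.
z = 7305.3 × 0.47536 = 3472.6 m.

z ≈ 3473 m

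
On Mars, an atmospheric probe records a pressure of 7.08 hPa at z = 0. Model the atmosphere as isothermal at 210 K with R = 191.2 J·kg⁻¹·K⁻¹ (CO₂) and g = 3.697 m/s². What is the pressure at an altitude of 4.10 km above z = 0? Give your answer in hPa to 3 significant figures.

P ≈ 4.85 hPa

Scale height: H = RT/g = 191.2 × 210 / 3.697 = 10861 m.
Barometric formula: P = P₀ exp(−z/H).
z/H = 4100.0/10861 = 0.37750; exp(−0.37750) = 0.68557.
P = 7.08 × 0.68557 = 4.8538 hPa.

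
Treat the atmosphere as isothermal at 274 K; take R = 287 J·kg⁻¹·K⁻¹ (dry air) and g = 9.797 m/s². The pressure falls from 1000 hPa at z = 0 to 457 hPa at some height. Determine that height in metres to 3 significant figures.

Scale height: H = RT/g = 287 × 274 / 9.797 = 8026.7 m.
Invert the barometric formula: z = H ln(P₀/P).
P₀/P = 1000/457 = 2.1882; ln(2.1882) = 0.78308.
z = 8026.7 × 0.78308 = 6285.5 m.

z ≈ 6290 m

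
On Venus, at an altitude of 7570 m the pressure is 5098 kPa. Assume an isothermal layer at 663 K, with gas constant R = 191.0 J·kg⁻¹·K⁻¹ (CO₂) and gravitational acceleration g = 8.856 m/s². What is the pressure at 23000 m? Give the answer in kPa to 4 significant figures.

P ≈ 1733 kPa

Scale height: H = RT/g = 191.0 × 663 / 8.856 = 14299 m.
Between two levels, P₂ = P₁ exp(−Δz/H) with Δz = z₂ − z₁.
Δz = 23000 − 7570.0 = 15430 m; Δz/H = 15430/14299 = 1.0791.
P₂ = 5098 × exp(−1.0791) = 5098 × 0.33990 = 1732.8 kPa.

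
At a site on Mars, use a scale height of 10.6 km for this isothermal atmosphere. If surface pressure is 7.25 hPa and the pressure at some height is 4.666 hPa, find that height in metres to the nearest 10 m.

z ≈ 4670 m

Invert the barometric formula: z = H ln(P₀/P).
P₀/P = 7.25/4.666 = 1.5538; ln(1.5538) = 0.44070.
z = 10600 × 0.44070 = 4671.4 m.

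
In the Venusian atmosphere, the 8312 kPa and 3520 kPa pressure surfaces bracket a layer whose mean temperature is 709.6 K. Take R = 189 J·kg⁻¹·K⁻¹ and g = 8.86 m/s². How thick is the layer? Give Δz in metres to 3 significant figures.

Δz ≈ 13000 m

Hypsometric equation: Δz = (R T̄/g) ln(P₁/P₂).
R T̄/g = 189 × 709.6 / 8.86 = 15137 m.
ln(8312/3520) = ln(2.3614) = 0.85925.
Δz = 15137 × 0.85925 = 13006 m.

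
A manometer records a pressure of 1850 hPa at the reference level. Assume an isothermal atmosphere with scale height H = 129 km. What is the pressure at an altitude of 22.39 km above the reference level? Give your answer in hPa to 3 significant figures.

Barometric formula: P = P₀ exp(−z/H).
z/H = 22390/129000 = 0.17357; exp(−0.17357) = 0.84066.
P = 1850 × 0.84066 = 1555.2 hPa.

P ≈ 1560 hPa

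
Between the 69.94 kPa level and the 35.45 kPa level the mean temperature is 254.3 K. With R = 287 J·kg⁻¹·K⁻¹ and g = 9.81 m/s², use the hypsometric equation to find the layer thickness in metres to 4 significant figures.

Δz ≈ 5055 m

Hypsometric equation: Δz = (R T̄/g) ln(P₁/P₂).
R T̄/g = 287 × 254.3 / 9.81 = 7439.8 m.
ln(69.94/35.45) = ln(1.9729) = 0.67950.
Δz = 7439.8 × 0.67950 = 5055.3 m.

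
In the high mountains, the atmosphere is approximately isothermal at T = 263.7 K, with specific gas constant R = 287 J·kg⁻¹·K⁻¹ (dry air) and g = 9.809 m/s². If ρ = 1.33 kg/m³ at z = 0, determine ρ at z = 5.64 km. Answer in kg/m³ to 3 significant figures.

Scale height: H = RT/g = 287 × 263.7 / 9.809 = 7715.6 m.
In an isothermal atmosphere, density decays like pressure: ρ = ρ₀ exp(−z/H).
z/H = 5640.0/7715.6 = 0.73099; exp(−0.73099) = 0.48143.
ρ = 1.33 × 0.48143 = 0.64030 kg/m³.

ρ ≈ 0.640 kg/m³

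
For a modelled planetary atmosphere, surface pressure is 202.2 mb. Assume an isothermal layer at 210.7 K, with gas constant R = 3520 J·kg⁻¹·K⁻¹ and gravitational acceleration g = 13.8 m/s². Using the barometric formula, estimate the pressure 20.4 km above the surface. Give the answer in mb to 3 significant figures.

P ≈ 138 mb

Scale height: H = RT/g = 3520 × 210.7 / 13.8 = 53744 m.
Barometric formula: P = P₀ exp(−z/H).
z/H = 20400/53744 = 0.37958; exp(−0.37958) = 0.68415.
P = 202.2 × 0.68415 = 138.34 mb.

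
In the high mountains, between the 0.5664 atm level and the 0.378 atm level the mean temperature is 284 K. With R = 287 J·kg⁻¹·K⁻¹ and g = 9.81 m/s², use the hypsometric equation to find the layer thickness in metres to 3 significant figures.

Hypsometric equation: Δz = (R T̄/g) ln(P₁/P₂).
R T̄/g = 287 × 284 / 9.81 = 8308.7 m.
ln(0.5664/0.378) = ln(1.4984) = 0.40440.
Δz = 8308.7 × 0.40440 = 3360.0 m.

Δz ≈ 3360 m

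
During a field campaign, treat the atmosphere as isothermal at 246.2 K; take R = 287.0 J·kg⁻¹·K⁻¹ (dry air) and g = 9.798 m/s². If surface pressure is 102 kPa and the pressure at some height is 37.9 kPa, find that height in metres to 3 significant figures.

z ≈ 7140 m

Scale height: H = RT/g = 287.0 × 246.2 / 9.798 = 7211.6 m.
Invert the barometric formula: z = H ln(P₀/P).
P₀/P = 102/37.9 = 2.6913; ln(2.6913) = 0.99002.
z = 7211.6 × 0.99002 = 7139.6 m.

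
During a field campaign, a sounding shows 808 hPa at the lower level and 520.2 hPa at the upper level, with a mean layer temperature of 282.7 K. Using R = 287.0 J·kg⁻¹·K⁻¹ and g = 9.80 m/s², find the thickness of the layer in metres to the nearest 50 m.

Δz ≈ 3650 m

Hypsometric equation: Δz = (R T̄/g) ln(P₁/P₂).
R T̄/g = 287.0 × 282.7 / 9.80 = 8279.1 m.
ln(808/520.2) = ln(1.5532) = 0.44032.
Δz = 8279.1 × 0.44032 = 3645.5 m.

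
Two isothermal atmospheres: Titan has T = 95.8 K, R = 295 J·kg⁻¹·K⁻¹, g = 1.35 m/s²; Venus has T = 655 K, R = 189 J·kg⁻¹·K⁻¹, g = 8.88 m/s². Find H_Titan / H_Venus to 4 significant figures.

H_Titan/H_Venus ≈ 1.502

H = RT/g for each body.
H_Titan = 295 × 95.8 / 1.35 = 20934 m.
H_Venus = 189 × 655 / 8.88 = 13941 m.
H_Titan/H_Venus = 20934/13941 = 1.5016.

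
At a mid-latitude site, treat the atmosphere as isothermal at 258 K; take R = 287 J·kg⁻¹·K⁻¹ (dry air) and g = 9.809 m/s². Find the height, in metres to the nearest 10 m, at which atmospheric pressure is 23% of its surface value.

Scale height: H = RT/g = 287 × 258 / 9.809 = 7548.8 m.
Set P/P₀ = exp(−z/H) = 0.23, so z = −H ln(0.23).
−ln(0.23) = 1.4697; z = 7548.8 × 1.4697 = 11094 m.

z ≈ 11090 m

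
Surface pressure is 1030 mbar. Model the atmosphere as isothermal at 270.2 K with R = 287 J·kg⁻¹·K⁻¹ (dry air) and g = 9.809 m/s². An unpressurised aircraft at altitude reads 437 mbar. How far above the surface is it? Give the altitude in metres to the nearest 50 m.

z ≈ 6800 m

Scale height: H = RT/g = 287 × 270.2 / 9.809 = 7905.7 m.
Invert the barometric formula: z = H ln(P₀/P).
P₀/P = 1030/437 = 2.3570; ln(2.3570) = 0.85739.
z = 7905.7 × 0.85739 = 6778.3 m.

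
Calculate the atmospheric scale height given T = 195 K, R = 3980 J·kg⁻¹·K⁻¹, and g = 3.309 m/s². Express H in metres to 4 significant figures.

H ≈ 234500 m

The scale height of an isothermal atmosphere is H = RT/g.
H = 3980 × 195 / 3.309 = 776100/3.309 = 234540 m.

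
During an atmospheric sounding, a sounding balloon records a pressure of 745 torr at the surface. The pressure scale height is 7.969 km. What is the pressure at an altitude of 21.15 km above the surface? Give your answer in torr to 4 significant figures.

Barometric formula: P = P₀ exp(−z/H).
z/H = 21150/7969.0 = 2.6540; exp(−2.6540) = 0.070369.
P = 745 × 0.070369 = 52.425 torr.

P ≈ 52.42 torr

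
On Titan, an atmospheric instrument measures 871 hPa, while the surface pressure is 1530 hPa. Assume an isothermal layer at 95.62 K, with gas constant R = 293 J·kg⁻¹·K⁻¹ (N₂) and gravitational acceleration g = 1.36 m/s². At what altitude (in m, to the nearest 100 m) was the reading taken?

z ≈ 11600 m

Scale height: H = RT/g = 293 × 95.62 / 1.36 = 20600 m.
Invert the barometric formula: z = H ln(P₀/P).
P₀/P = 1530/871 = 1.7566; ln(1.7566) = 0.56338.
z = 20600 × 0.56338 = 11606 m.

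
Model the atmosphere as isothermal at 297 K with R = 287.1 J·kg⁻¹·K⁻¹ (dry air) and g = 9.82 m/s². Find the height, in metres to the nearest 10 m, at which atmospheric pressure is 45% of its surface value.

z ≈ 6930 m

Scale height: H = RT/g = 287.1 × 297 / 9.82 = 8683.2 m.
Set P/P₀ = exp(−z/H) = 0.45, so z = −H ln(0.45).
−ln(0.45) = 0.79851; z = 8683.2 × 0.79851 = 6933.6 m.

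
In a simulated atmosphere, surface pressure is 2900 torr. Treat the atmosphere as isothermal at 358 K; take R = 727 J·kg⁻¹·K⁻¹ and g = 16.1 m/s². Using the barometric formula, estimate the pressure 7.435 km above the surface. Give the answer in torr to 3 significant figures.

P ≈ 1830 torr

Scale height: H = RT/g = 727 × 358 / 16.1 = 16166 m.
Barometric formula: P = P₀ exp(−z/H).
z/H = 7435.0/16166 = 0.45992; exp(−0.45992) = 0.63133.
P = 2900 × 0.63133 = 1830.9 torr.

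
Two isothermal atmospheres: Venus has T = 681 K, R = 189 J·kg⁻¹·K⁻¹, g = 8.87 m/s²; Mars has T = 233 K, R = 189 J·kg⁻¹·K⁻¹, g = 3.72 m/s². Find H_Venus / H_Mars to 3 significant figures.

H = RT/g for each body.
H_Venus = 189 × 681 / 8.87 = 14511 m.
H_Mars = 189 × 233 / 3.72 = 11838 m.
H_Venus/H_Mars = 14511/11838 = 1.2258.

H_Venus/H_Mars ≈ 1.23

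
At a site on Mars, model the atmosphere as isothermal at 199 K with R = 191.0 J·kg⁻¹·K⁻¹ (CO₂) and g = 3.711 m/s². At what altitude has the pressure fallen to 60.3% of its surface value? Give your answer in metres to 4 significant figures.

Scale height: H = RT/g = 191.0 × 199 / 3.711 = 10242 m.
Set P/P₀ = exp(−z/H) = 0.603, so z = −H ln(0.603).
−ln(0.603) = 0.50584; z = 10242 × 0.50584 = 5180.8 m.

z ≈ 5181 m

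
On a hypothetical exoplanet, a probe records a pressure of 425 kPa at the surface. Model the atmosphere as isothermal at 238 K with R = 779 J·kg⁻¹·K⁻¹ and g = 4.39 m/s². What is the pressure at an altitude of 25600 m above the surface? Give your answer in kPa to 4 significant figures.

Scale height: H = RT/g = 779 × 238 / 4.39 = 42233 m.
Barometric formula: P = P₀ exp(−z/H).
z/H = 25600/42233 = 0.60616; exp(−0.60616) = 0.54544.
P = 425 × 0.54544 = 231.81 kPa.

P ≈ 231.8 kPa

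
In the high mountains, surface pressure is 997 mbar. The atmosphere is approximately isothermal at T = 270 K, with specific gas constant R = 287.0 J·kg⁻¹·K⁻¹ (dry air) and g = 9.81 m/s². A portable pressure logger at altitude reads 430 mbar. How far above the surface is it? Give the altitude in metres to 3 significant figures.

z ≈ 6640 m

Scale height: H = RT/g = 287.0 × 270 / 9.81 = 7899.1 m.
Invert the barometric formula: z = H ln(P₀/P).
P₀/P = 997/430 = 2.3186; ln(2.3186) = 0.84096.
z = 7899.1 × 0.84096 = 6642.8 m.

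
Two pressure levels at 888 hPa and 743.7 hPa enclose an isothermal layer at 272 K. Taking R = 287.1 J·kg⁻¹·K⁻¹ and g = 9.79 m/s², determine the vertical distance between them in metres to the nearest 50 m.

Hypsometric equation: Δz = (R T̄/g) ln(P₁/P₂).
R T̄/g = 287.1 × 272 / 9.79 = 7976.6 m.
ln(888/743.7) = ln(1.1940) = 0.17731.
Δz = 7976.6 × 0.17731 = 1414.3 m.

Δz ≈ 1400 m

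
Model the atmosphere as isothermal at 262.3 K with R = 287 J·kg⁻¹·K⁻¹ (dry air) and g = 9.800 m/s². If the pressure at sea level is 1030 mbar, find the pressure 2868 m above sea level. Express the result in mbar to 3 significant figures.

P ≈ 709 mbar

Scale height: H = RT/g = 287 × 262.3 / 9.800 = 7681.6 m.
Barometric formula: P = P₀ exp(−z/H).
z/H = 2868.0/7681.6 = 0.37336; exp(−0.37336) = 0.68842.
P = 1030 × 0.68842 = 709.07 mbar.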